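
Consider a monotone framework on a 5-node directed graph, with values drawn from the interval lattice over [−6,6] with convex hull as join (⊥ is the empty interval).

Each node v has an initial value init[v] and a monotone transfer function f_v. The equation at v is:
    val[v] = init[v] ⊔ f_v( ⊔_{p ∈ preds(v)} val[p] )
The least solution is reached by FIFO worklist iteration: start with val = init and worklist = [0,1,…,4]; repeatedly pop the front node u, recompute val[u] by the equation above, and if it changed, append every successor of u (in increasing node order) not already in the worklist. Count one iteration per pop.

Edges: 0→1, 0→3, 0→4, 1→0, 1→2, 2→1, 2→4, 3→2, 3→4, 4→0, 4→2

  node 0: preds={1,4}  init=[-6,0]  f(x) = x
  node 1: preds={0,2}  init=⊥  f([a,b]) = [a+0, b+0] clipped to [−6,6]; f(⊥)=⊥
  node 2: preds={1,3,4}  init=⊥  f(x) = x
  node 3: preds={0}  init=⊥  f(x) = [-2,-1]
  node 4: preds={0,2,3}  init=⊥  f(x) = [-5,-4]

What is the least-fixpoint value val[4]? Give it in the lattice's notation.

[-5,-4]

Trace (8 dequeues):
  [1] u=0 | in ⊥ | out [-6,0] | ==
  [2] u=1 | in [-6,0] | out [-6,0] | prev ⊥ | push {0}
  [3] u=2 | in [-6,0] | out [-6,0] | prev ⊥ | push {1}
  [4] u=3 | in [-6,0] | out [-2,-1] | prev ⊥ | push {2}
  [5] u=4 | in [-6,0] | out [-5,-4] | prev ⊥ | push {}
  [6] u=0 | in [-6,0] | out [-6,0] | ==
  [7] u=1 | in [-6,0] | out [-6,0] | ==
  [8] u=2 | in [-6,0] | out [-6,0] | ==

Converged values:
  [0] [-6,0]
  [1] [-6,0]
  [2] [-6,0]
  [3] [-2,-1]
  [4] [-5,-4]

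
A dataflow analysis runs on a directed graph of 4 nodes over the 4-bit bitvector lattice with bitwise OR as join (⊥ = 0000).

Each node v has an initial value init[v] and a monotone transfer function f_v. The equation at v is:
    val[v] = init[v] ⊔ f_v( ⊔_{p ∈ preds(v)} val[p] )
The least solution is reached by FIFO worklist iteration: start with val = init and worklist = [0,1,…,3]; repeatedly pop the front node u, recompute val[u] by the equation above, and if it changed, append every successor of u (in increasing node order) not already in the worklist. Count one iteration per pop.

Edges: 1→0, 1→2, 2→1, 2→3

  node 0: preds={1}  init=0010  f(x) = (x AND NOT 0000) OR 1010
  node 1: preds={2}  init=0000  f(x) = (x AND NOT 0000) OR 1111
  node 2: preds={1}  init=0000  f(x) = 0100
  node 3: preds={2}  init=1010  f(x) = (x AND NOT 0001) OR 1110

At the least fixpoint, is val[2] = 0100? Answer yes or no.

Iteration log — 6 steps:
  step 1. node 0  ⊔preds=0000  new=1010  old=0010  +wl: 
  step 2. node 1  ⊔preds=0000  new=1111  old=0000  +wl: 0
  step 3. node 2  ⊔preds=1111  new=0100  old=0000  +wl: 1
  step 4. node 3  ⊔preds=0100  new=1110  old=1010  +wl: 
  step 5. node 0  ⊔preds=1111  new=1111  old=1010  +wl: 
  step 6. node 1  ⊔preds=0100  new=1111  stable

Least fixpoint reached:
  node 0: 1111
  node 1: 1111
  node 2: 0100
  node 3: 1110

yes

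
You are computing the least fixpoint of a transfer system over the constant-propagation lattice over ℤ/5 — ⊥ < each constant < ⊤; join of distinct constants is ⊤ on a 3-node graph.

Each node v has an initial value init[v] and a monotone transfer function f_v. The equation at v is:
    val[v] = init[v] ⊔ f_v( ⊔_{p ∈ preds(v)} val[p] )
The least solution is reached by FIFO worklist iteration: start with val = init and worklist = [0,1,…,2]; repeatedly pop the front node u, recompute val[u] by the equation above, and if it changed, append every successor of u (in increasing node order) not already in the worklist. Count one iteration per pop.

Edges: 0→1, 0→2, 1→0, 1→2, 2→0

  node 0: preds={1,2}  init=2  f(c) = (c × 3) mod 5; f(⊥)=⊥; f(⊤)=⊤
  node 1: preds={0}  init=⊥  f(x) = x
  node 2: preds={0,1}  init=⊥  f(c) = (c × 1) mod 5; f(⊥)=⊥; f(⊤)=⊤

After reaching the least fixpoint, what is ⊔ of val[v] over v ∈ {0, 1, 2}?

⊤

Trace (7 dequeues):
  [1] u=0 | in ⊥ | out 2 | ==
  [2] u=1 | in 2 | out 2 | prev ⊥ | push {0}
  [3] u=2 | in 2 | out 2 | prev ⊥ | push {}
  [4] u=0 | in 2 | out ⊤ | prev 2 | push {1,2}
  [5] u=1 | in ⊤ | out ⊤ | prev 2 | push {0}
  [6] u=2 | in ⊤ | out ⊤ | prev 2 | push {}
  [7] u=0 | in ⊤ | out ⊤ | ==

Converged values:
  [0] ⊤
  [1] ⊤
  [2] ⊤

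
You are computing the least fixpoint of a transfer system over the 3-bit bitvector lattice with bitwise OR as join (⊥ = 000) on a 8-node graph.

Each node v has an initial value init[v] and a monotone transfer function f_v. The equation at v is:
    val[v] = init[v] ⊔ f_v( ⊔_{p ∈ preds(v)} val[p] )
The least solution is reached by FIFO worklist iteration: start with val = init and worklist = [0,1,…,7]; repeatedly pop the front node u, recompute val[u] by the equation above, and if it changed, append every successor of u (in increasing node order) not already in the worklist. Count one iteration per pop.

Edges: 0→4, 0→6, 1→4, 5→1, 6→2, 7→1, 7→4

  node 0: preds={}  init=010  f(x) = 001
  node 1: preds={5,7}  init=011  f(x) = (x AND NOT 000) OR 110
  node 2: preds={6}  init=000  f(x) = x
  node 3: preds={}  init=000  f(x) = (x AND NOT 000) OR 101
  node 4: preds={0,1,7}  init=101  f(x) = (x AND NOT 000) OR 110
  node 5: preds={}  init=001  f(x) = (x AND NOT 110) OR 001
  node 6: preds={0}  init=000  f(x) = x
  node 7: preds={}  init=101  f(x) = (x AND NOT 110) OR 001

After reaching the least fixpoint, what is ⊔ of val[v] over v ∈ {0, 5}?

011

Worklist (9 pops):
  #1 pop 0: in=000 → 011 (was 010); enqueue []
  #2 pop 1: in=101 → 111 (was 011); enqueue []
  #3 pop 2: in=000 → 000 (no change)
  #4 pop 3: in=000 → 101 (was 000); enqueue []
  #5 pop 4: in=111 → 111 (was 101); enqueue []
  #6 pop 5: in=000 → 001 (no change)
  #7 pop 6: in=011 → 011 (was 000); enqueue [2]
  #8 pop 7: in=000 → 101 (no change)
  #9 pop 2: in=011 → 011 (was 000); enqueue []

Fixpoint:
  val[0] = 011
  val[1] = 111
  val[2] = 011
  val[3] = 101
  val[4] = 111
  val[5] = 001
  val[6] = 011
  val[7] = 101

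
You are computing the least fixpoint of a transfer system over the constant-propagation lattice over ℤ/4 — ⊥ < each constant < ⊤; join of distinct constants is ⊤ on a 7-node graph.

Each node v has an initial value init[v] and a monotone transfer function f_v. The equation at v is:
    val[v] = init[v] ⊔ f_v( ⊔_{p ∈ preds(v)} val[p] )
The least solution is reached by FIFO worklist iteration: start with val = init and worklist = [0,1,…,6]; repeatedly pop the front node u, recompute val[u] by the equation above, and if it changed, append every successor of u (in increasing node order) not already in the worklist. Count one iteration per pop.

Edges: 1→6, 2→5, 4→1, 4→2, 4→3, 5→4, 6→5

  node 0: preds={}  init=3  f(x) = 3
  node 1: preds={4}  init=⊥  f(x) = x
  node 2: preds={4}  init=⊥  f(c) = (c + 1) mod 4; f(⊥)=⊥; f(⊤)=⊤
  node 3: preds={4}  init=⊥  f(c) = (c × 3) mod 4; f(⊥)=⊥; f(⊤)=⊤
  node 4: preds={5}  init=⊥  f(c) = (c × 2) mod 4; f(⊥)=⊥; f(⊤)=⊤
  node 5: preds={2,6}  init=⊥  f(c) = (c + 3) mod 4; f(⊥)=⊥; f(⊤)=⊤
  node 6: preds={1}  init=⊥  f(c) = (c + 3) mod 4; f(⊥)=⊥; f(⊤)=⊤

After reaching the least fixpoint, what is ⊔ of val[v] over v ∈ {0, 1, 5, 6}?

Iteration log — 7 steps:
  step 1. node 0  ⊔preds=⊥  new=3  stable
  step 2. node 1  ⊔preds=⊥  new=⊥  stable
  step 3. node 2  ⊔preds=⊥  new=⊥  stable
  step 4. node 3  ⊔preds=⊥  new=⊥  stable
  step 5. node 4  ⊔preds=⊥  new=⊥  stable
  step 6. node 5  ⊔preds=⊥  new=⊥  stable
  step 7. node 6  ⊔preds=⊥  new=⊥  stable

Least fixpoint reached:
  node 0: 3
  node 1: ⊥
  node 2: ⊥
  node 3: ⊥
  node 4: ⊥
  node 5: ⊥
  node 6: ⊥

3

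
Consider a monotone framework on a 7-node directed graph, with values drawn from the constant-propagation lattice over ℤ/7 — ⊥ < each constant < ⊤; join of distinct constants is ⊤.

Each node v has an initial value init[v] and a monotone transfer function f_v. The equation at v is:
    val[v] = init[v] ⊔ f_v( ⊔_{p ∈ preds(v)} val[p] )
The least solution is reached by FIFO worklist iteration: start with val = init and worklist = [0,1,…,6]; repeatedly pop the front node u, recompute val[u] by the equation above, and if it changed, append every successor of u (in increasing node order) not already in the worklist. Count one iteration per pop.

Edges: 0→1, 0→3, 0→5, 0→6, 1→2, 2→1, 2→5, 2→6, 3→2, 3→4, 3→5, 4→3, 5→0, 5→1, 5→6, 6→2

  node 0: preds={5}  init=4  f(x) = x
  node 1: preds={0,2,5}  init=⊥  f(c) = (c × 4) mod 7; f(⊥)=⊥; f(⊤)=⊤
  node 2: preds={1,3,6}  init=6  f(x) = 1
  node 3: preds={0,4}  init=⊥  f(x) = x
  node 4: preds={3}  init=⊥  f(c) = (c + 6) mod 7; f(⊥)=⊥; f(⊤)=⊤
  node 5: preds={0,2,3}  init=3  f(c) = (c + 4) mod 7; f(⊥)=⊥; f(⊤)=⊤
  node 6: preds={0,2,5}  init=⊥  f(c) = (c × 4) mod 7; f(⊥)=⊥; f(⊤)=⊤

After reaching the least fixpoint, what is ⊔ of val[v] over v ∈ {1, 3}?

⊤

Trace (11 dequeues):
  [1] u=0 | in 3 | out ⊤ | prev 4 | push {}
  [2] u=1 | in ⊤ | out ⊤ | prev ⊥ | push {}
  [3] u=2 | in ⊤ | out ⊤ | prev 6 | push {1}
  [4] u=3 | in ⊤ | out ⊤ | prev ⊥ | push {2}
  [5] u=4 | in ⊤ | out ⊤ | prev ⊥ | push {3}
  [6] u=5 | in ⊤ | out ⊤ | prev 3 | push {0}
  [7] u=6 | in ⊤ | out ⊤ | prev ⊥ | push {}
  [8] u=1 | in ⊤ | out ⊤ | ==
  [9] u=2 | in ⊤ | out ⊤ | ==
  [10] u=3 | in ⊤ | out ⊤ | ==
  [11] u=0 | in ⊤ | out ⊤ | ==

Converged values:
  [0] ⊤
  [1] ⊤
  [2] ⊤
  [3] ⊤
  [4] ⊤
  [5] ⊤
  [6] ⊤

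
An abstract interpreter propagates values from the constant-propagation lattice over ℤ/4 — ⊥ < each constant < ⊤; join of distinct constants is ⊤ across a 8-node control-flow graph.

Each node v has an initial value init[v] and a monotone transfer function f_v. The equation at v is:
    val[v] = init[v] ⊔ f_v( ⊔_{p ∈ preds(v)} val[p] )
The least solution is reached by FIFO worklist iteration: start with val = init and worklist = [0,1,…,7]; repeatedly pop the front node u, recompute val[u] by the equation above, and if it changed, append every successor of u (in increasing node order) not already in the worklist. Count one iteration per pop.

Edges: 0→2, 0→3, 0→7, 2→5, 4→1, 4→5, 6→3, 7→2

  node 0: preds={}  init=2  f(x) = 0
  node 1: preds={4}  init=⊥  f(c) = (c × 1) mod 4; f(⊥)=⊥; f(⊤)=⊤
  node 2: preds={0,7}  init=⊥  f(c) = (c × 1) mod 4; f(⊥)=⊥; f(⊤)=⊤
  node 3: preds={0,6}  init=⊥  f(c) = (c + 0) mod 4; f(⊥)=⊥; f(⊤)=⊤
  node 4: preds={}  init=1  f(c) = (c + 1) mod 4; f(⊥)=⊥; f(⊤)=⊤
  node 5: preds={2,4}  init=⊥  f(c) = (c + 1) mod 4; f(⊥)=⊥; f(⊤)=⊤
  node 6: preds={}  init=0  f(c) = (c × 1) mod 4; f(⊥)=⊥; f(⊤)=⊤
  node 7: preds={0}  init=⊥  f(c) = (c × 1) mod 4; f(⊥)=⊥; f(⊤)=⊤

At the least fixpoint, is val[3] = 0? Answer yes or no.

no

Iteration log — 9 steps:
  step 1. node 0  ⊔preds=⊥  new=⊤  old=2  +wl: 
  step 2. node 1  ⊔preds=1  new=1  old=⊥  +wl: 
  step 3. node 2  ⊔preds=⊤  new=⊤  old=⊥  +wl: 
  step 4. node 3  ⊔preds=⊤  new=⊤  old=⊥  +wl: 
  step 5. node 4  ⊔preds=⊥  new=1  stable
  step 6. node 5  ⊔preds=⊤  new=⊤  old=⊥  +wl: 
  step 7. node 6  ⊔preds=⊥  new=0  stable
  step 8. node 7  ⊔preds=⊤  new=⊤  old=⊥  +wl: 2
  step 9. node 2  ⊔preds=⊤  new=⊤  stable

Least fixpoint reached:
  node 0: ⊤
  node 1: 1
  node 2: ⊤
  node 3: ⊤
  node 4: 1
  node 5: ⊤
  node 6: 0
  node 7: ⊤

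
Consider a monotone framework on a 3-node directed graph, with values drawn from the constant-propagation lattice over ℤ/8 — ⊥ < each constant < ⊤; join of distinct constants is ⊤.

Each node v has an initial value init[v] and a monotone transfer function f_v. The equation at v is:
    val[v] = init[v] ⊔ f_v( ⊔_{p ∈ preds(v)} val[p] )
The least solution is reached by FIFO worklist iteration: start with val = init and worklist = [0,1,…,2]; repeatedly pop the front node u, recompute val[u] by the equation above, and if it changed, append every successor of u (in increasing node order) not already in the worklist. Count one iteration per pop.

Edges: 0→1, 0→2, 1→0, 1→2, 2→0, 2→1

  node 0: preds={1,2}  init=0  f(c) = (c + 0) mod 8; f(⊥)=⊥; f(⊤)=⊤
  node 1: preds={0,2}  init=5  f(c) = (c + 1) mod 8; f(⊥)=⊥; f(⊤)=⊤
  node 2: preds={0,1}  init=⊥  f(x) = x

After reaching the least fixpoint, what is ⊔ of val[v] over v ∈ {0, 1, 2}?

⊤

Worklist (5 pops):
  #1 pop 0: in=5 → ⊤ (was 0); enqueue []
  #2 pop 1: in=⊤ → ⊤ (was 5); enqueue [0]
  #3 pop 2: in=⊤ → ⊤ (was ⊥); enqueue [1]
  #4 pop 0: in=⊤ → ⊤ (no change)
  #5 pop 1: in=⊤ → ⊤ (no change)

Fixpoint:
  val[0] = ⊤
  val[1] = ⊤
  val[2] = ⊤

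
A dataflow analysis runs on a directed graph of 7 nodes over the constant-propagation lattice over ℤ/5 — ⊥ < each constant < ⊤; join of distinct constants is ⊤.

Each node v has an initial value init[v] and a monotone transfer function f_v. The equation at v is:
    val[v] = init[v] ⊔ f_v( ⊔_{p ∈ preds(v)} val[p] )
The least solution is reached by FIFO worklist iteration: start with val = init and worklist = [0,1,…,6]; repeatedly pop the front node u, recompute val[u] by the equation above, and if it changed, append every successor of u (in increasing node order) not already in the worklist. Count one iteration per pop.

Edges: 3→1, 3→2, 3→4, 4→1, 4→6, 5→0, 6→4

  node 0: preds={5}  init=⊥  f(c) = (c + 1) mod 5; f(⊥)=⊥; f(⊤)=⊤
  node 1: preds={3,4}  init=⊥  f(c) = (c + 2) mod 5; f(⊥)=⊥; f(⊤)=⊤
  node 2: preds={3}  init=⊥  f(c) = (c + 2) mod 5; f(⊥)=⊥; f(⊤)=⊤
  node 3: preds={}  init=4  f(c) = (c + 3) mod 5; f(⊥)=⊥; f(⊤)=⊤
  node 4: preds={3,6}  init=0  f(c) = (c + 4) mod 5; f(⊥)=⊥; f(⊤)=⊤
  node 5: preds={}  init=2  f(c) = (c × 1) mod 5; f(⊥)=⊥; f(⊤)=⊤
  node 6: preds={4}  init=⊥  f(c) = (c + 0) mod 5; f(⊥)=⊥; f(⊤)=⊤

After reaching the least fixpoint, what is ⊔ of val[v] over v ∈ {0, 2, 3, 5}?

⊤

Worklist (9 pops):
  #1 pop 0: in=2 → 3 (was ⊥); enqueue []
  #2 pop 1: in=⊤ → ⊤ (was ⊥); enqueue []
  #3 pop 2: in=4 → 1 (was ⊥); enqueue []
  #4 pop 3: in=⊥ → 4 (no change)
  #5 pop 4: in=4 → ⊤ (was 0); enqueue [1]
  #6 pop 5: in=⊥ → 2 (no change)
  #7 pop 6: in=⊤ → ⊤ (was ⊥); enqueue [4]
  #8 pop 1: in=⊤ → ⊤ (no change)
  #9 pop 4: in=⊤ → ⊤ (no change)

Fixpoint:
  val[0] = 3
  val[1] = ⊤
  val[2] = 1
  val[3] = 4
  val[4] = ⊤
  val[5] = 2
  val[6] = ⊤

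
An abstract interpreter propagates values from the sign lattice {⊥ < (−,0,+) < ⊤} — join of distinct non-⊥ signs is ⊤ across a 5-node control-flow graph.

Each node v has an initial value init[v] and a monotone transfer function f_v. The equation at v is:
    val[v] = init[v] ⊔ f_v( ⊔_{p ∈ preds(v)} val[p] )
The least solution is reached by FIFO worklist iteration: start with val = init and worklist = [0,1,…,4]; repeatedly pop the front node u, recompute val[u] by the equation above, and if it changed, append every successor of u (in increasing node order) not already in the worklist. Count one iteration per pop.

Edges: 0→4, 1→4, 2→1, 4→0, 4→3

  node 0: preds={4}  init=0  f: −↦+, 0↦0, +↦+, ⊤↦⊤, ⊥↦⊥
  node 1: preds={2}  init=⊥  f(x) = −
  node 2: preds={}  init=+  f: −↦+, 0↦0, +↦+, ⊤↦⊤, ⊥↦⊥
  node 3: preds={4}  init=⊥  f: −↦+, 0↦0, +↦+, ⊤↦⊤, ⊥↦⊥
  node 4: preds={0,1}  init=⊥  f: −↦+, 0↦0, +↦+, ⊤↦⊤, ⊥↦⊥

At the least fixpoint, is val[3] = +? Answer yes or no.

no

Trace (8 dequeues):
  [1] u=0 | in ⊥ | out 0 | ==
  [2] u=1 | in + | out − | prev ⊥ | push {}
  [3] u=2 | in ⊥ | out + | ==
  [4] u=3 | in ⊥ | out ⊥ | ==
  [5] u=4 | in ⊤ | out ⊤ | prev ⊥ | push {0,3}
  [6] u=0 | in ⊤ | out ⊤ | prev 0 | push {4}
  [7] u=3 | in ⊤ | out ⊤ | prev ⊥ | push {}
  [8] u=4 | in ⊤ | out ⊤ | ==

Converged values:
  [0] ⊤
  [1] −
  [2] +
  [3] ⊤
  [4] ⊤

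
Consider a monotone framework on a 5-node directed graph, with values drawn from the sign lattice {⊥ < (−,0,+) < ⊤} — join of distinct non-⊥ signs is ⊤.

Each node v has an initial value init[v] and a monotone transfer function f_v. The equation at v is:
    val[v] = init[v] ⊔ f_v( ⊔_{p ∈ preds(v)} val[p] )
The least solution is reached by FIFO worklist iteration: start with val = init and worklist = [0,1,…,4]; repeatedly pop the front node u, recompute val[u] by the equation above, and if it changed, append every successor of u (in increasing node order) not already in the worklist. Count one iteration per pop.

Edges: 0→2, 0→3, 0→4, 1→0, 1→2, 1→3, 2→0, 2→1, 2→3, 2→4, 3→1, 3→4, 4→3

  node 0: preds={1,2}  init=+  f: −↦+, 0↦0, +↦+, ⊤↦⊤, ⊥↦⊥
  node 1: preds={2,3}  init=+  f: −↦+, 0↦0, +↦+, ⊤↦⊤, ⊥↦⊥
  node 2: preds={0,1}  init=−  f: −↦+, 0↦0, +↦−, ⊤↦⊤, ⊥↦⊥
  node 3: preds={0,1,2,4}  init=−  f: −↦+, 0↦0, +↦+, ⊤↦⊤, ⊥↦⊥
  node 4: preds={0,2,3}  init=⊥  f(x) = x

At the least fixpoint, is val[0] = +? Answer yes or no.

no

Trace (10 dequeues):
  [1] u=0 | in ⊤ | out ⊤ | prev + | push {}
  [2] u=1 | in − | out + | ==
  [3] u=2 | in ⊤ | out ⊤ | prev − | push {0,1}
  [4] u=3 | in ⊤ | out ⊤ | prev − | push {}
  [5] u=4 | in ⊤ | out ⊤ | prev ⊥ | push {3}
  [6] u=0 | in ⊤ | out ⊤ | ==
  [7] u=1 | in ⊤ | out ⊤ | prev + | push {0,2}
  [8] u=3 | in ⊤ | out ⊤ | ==
  [9] u=0 | in ⊤ | out ⊤ | ==
  [10] u=2 | in ⊤ | out ⊤ | ==

Converged values:
  [0] ⊤
  [1] ⊤
  [2] ⊤
  [3] ⊤
  [4] ⊤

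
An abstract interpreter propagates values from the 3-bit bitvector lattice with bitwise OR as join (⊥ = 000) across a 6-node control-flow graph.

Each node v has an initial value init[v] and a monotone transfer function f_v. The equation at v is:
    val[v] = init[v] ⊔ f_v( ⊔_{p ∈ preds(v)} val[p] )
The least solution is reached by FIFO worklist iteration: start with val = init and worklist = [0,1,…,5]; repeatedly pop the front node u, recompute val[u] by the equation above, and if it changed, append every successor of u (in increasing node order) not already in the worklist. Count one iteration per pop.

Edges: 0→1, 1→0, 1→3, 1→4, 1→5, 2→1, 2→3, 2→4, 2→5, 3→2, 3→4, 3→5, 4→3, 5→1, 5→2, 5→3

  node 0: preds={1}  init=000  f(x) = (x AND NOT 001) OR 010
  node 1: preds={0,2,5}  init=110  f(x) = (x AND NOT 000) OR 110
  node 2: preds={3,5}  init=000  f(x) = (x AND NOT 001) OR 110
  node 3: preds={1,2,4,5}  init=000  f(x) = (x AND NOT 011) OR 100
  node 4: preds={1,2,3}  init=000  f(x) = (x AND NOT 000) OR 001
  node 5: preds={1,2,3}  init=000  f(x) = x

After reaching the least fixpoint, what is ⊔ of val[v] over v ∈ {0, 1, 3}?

110

Trace (9 dequeues):
  [1] u=0 | in 110 | out 110 | prev 000 | push {}
  [2] u=1 | in 110 | out 110 | ==
  [3] u=2 | in 000 | out 110 | prev 000 | push {1}
  [4] u=3 | in 110 | out 100 | prev 000 | push {2}
  [5] u=4 | in 110 | out 111 | prev 000 | push {3}
  [6] u=5 | in 110 | out 110 | prev 000 | push {}
  [7] u=1 | in 110 | out 110 | ==
  [8] u=2 | in 110 | out 110 | ==
  [9] u=3 | in 111 | out 100 | ==

Converged values:
  [0] 110
  [1] 110
  [2] 110
  [3] 100
  [4] 111
  [5] 110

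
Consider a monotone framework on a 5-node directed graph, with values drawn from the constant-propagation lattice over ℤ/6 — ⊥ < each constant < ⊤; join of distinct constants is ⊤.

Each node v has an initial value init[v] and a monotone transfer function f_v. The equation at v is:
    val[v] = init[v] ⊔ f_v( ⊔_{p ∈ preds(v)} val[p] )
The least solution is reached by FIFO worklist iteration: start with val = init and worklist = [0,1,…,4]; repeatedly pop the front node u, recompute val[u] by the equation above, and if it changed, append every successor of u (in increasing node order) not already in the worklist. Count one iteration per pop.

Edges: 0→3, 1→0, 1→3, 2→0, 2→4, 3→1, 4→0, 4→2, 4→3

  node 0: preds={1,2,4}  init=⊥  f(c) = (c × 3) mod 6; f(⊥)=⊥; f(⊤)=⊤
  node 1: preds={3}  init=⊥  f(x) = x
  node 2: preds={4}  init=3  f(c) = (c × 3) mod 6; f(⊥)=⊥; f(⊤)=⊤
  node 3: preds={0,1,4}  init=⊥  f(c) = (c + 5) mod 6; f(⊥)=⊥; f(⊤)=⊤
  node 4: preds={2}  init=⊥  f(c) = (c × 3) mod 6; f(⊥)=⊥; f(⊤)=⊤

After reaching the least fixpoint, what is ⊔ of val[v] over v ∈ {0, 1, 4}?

Worklist (12 pops):
  #1 pop 0: in=3 → 3 (was ⊥); enqueue []
  #2 pop 1: in=⊥ → ⊥ (no change)
  #3 pop 2: in=⊥ → 3 (no change)
  #4 pop 3: in=3 → 2 (was ⊥); enqueue [1]
  #5 pop 4: in=3 → 3 (was ⊥); enqueue [0,2,3]
  #6 pop 1: in=2 → 2 (was ⊥); enqueue []
  #7 pop 0: in=⊤ → ⊤ (was 3); enqueue []
  #8 pop 2: in=3 → 3 (no change)
  #9 pop 3: in=⊤ → ⊤ (was 2); enqueue [1]
  #10 pop 1: in=⊤ → ⊤ (was 2); enqueue [0,3]
  #11 pop 0: in=⊤ → ⊤ (no change)
  #12 pop 3: in=⊤ → ⊤ (no change)

Fixpoint:
  val[0] = ⊤
  val[1] = ⊤
  val[2] = 3
  val[3] = ⊤
  val[4] = 3

⊤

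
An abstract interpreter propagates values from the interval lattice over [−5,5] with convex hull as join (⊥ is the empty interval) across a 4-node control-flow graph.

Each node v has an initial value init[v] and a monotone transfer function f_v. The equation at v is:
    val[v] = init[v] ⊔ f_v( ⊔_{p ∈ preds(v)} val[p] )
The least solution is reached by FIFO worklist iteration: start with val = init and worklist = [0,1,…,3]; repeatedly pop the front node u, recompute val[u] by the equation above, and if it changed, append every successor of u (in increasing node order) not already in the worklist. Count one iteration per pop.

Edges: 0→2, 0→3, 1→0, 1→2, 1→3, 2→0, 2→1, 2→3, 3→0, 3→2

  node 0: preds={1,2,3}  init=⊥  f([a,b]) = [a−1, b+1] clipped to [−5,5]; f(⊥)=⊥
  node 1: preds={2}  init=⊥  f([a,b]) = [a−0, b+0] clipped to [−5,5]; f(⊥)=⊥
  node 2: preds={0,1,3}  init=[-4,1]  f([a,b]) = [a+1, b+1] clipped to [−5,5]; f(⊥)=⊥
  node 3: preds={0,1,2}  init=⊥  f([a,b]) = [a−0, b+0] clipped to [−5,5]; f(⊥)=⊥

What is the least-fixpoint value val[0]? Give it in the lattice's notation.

Trace (13 dequeues):
  [1] u=0 | in [-4,1] | out [-5,2] | prev ⊥ | push {}
  [2] u=1 | in [-4,1] | out [-4,1] | prev ⊥ | push {0}
  [3] u=2 | in [-5,2] | out [-4,3] | prev [-4,1] | push {1}
  [4] u=3 | in [-5,3] | out [-5,3] | prev ⊥ | push {2}
  [5] u=0 | in [-5,3] | out [-5,4] | prev [-5,2] | push {3}
  [6] u=1 | in [-4,3] | out [-4,3] | prev [-4,1] | push {0}
  [7] u=2 | in [-5,4] | out [-4,5] | prev [-4,3] | push {1}
  [8] u=3 | in [-5,5] | out [-5,5] | prev [-5,3] | push {2}
  [9] u=0 | in [-5,5] | out [-5,5] | prev [-5,4] | push {3}
  [10] u=1 | in [-4,5] | out [-4,5] | prev [-4,3] | push {0}
  [11] u=2 | in [-5,5] | out [-4,5] | ==
  [12] u=3 | in [-5,5] | out [-5,5] | ==
  [13] u=0 | in [-5,5] | out [-5,5] | ==

Converged values:
  [0] [-5,5]
  [1] [-4,5]
  [2] [-4,5]
  [3] [-5,5]

[-5,5]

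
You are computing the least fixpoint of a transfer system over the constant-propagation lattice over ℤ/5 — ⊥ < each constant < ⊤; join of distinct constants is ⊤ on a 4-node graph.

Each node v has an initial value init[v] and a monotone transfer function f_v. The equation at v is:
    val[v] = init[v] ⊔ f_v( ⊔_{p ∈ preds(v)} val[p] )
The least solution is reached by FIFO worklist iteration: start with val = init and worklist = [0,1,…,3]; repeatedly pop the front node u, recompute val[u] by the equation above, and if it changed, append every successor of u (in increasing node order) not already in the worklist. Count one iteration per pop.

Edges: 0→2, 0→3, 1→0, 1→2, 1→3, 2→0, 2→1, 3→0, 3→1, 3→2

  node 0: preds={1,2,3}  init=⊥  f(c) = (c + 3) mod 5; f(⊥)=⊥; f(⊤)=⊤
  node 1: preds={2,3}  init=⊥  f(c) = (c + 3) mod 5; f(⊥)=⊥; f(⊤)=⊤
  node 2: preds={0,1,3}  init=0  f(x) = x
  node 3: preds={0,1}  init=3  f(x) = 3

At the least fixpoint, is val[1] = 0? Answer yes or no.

no

Trace (6 dequeues):
  [1] u=0 | in ⊤ | out ⊤ | prev ⊥ | push {}
  [2] u=1 | in ⊤ | out ⊤ | prev ⊥ | push {0}
  [3] u=2 | in ⊤ | out ⊤ | prev 0 | push {1}
  [4] u=3 | in ⊤ | out 3 | ==
  [5] u=0 | in ⊤ | out ⊤ | ==
  [6] u=1 | in ⊤ | out ⊤ | ==

Converged values:
  [0] ⊤
  [1] ⊤
  [2] ⊤
  [3] 3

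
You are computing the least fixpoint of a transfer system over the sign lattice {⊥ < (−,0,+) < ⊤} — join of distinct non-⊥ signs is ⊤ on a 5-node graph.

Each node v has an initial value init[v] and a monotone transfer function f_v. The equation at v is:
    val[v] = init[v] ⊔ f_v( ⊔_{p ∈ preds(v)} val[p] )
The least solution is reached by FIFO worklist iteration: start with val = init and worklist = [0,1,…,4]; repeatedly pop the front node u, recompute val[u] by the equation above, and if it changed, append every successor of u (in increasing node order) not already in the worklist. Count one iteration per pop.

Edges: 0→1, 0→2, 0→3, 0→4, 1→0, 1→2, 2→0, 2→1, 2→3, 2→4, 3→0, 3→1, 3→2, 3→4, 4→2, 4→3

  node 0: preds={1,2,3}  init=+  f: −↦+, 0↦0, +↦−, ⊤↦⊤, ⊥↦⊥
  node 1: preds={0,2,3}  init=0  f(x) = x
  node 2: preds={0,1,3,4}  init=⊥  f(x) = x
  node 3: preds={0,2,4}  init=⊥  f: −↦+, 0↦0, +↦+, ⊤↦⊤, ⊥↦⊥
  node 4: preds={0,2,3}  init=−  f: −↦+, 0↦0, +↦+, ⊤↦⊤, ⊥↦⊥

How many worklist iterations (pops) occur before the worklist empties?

Trace (9 dequeues):
  [1] u=0 | in 0 | out ⊤ | prev + | push {}
  [2] u=1 | in ⊤ | out ⊤ | prev 0 | push {0}
  [3] u=2 | in ⊤ | out ⊤ | prev ⊥ | push {1}
  [4] u=3 | in ⊤ | out ⊤ | prev ⊥ | push {2}
  [5] u=4 | in ⊤ | out ⊤ | prev − | push {3}
  [6] u=0 | in ⊤ | out ⊤ | ==
  [7] u=1 | in ⊤ | out ⊤ | ==
  [8] u=2 | in ⊤ | out ⊤ | ==
  [9] u=3 | in ⊤ | out ⊤ | ==

Converged values:
  [0] ⊤
  [1] ⊤
  [2] ⊤
  [3] ⊤
  [4] ⊤

9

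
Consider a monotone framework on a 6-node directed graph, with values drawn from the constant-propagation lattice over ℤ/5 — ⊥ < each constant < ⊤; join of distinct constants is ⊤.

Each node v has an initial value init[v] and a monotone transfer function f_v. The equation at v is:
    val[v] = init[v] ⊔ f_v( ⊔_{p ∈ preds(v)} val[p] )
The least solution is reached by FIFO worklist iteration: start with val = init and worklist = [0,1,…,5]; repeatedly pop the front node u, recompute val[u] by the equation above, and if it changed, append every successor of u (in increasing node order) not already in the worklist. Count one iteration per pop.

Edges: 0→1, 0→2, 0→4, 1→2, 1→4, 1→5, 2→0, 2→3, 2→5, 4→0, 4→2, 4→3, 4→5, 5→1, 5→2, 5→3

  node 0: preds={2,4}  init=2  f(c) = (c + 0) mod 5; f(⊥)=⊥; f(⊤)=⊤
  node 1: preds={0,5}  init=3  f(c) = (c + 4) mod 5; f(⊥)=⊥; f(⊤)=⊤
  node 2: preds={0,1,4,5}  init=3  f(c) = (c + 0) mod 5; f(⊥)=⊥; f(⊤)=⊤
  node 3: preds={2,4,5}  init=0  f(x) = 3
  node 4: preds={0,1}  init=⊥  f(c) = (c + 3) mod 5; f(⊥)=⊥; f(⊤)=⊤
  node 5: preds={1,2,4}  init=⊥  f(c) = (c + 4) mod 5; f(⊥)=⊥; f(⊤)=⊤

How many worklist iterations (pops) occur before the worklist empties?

Trace (10 dequeues):
  [1] u=0 | in 3 | out ⊤ | prev 2 | push {}
  [2] u=1 | in ⊤ | out ⊤ | prev 3 | push {}
  [3] u=2 | in ⊤ | out ⊤ | prev 3 | push {0}
  [4] u=3 | in ⊤ | out ⊤ | prev 0 | push {}
  [5] u=4 | in ⊤ | out ⊤ | prev ⊥ | push {2,3}
  [6] u=5 | in ⊤ | out ⊤ | prev ⊥ | push {1}
  [7] u=0 | in ⊤ | out ⊤ | ==
  [8] u=2 | in ⊤ | out ⊤ | ==
  [9] u=3 | in ⊤ | out ⊤ | ==
  [10] u=1 | in ⊤ | out ⊤ | ==

Converged values:
  [0] ⊤
  [1] ⊤
  [2] ⊤
  [3] ⊤
  [4] ⊤
  [5] ⊤

10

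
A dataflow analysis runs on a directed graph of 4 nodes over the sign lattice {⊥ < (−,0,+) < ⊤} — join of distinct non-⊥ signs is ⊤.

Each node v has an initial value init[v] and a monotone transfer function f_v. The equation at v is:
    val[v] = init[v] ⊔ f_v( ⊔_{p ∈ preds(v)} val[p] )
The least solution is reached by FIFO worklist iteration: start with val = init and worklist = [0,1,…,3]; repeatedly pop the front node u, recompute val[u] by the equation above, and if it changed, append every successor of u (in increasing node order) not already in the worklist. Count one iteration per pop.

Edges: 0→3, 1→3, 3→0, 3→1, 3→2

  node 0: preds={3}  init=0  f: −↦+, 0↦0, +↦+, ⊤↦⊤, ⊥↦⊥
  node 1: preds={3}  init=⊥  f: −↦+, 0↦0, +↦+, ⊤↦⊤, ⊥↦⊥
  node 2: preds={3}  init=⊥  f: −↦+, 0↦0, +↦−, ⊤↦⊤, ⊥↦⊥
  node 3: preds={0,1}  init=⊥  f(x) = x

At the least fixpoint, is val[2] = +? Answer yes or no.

no

Iteration log — 8 steps:
  step 1. node 0  ⊔preds=⊥  new=0  stable
  step 2. node 1  ⊔preds=⊥  new=⊥  stable
  step 3. node 2  ⊔preds=⊥  new=⊥  stable
  step 4. node 3  ⊔preds=0  new=0  old=⊥  +wl: 0,1,2
  step 5. node 0  ⊔preds=0  new=0  stable
  step 6. node 1  ⊔preds=0  new=0  old=⊥  +wl: 3
  step 7. node 2  ⊔preds=0  new=0  old=⊥  +wl: 
  step 8. node 3  ⊔preds=0  new=0  stable

Least fixpoint reached:
  node 0: 0
  node 1: 0
  node 2: 0
  node 3: 0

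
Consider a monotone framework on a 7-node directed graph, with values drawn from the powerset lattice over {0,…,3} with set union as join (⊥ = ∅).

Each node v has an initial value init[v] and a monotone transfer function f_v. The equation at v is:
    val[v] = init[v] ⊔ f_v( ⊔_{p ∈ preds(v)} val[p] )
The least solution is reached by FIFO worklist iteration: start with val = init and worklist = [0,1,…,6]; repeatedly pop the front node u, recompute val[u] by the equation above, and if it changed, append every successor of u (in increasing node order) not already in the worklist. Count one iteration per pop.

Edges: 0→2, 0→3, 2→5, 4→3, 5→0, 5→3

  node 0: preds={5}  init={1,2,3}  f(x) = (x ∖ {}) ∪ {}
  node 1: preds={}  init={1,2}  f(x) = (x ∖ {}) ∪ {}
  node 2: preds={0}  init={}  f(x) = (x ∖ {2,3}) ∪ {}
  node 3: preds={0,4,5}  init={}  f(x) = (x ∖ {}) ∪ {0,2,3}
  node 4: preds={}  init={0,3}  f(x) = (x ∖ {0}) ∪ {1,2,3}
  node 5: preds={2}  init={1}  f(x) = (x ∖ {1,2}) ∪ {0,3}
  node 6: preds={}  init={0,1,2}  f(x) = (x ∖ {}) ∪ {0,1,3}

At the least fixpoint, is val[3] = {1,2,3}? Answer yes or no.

no

Worklist (12 pops):
  #1 pop 0: in={1} → {1,2,3} (no change)
  #2 pop 1: in={} → {1,2} (no change)
  #3 pop 2: in={1,2,3} → {1} (was {}); enqueue []
  #4 pop 3: in={0,1,2,3} → {0,1,2,3} (was {}); enqueue []
  #5 pop 4: in={} → {0,1,2,3} (was {0,3}); enqueue [3]
  #6 pop 5: in={1} → {0,1,3} (was {1}); enqueue [0]
  #7 pop 6: in={} → {0,1,2,3} (was {0,1,2}); enqueue []
  #8 pop 3: in={0,1,2,3} → {0,1,2,3} (no change)
  #9 pop 0: in={0,1,3} → {0,1,2,3} (was {1,2,3}); enqueue [2,3]
  #10 pop 2: in={0,1,2,3} → {0,1} (was {1}); enqueue [5]
  #11 pop 3: in={0,1,2,3} → {0,1,2,3} (no change)
  #12 pop 5: in={0,1} → {0,1,3} (no change)

Fixpoint:
  val[0] = {0,1,2,3}
  val[1] = {1,2}
  val[2] = {0,1}
  val[3] = {0,1,2,3}
  val[4] = {0,1,2,3}
  val[5] = {0,1,3}
  val[6] = {0,1,2,3}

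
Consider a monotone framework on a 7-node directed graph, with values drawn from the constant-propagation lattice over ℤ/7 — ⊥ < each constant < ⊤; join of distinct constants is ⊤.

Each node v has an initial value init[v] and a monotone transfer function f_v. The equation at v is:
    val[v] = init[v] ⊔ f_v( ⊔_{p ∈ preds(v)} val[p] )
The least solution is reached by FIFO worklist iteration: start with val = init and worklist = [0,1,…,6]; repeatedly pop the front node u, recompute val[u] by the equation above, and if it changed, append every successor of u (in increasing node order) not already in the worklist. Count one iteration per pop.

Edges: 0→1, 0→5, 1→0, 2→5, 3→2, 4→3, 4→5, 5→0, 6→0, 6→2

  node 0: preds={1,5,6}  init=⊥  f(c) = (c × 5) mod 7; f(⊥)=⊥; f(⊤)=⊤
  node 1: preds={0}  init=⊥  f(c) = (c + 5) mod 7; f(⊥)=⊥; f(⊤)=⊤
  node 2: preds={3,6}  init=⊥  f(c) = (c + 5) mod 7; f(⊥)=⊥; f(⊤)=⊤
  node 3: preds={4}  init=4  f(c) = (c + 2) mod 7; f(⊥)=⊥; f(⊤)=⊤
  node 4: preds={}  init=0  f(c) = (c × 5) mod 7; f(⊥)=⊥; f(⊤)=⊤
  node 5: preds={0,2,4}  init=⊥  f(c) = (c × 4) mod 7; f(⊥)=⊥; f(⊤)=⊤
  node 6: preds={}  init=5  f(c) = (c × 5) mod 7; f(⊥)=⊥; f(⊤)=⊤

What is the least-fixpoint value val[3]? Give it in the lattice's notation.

Iteration log — 12 steps:
  step 1. node 0  ⊔preds=5  new=4  old=⊥  +wl: 
  step 2. node 1  ⊔preds=4  new=2  old=⊥  +wl: 0
  step 3. node 2  ⊔preds=⊤  new=⊤  old=⊥  +wl: 
  step 4. node 3  ⊔preds=0  new=⊤  old=4  +wl: 2
  step 5. node 4  ⊔preds=⊥  new=0  stable
  step 6. node 5  ⊔preds=⊤  new=⊤  old=⊥  +wl: 
  step 7. node 6  ⊔preds=⊥  new=5  stable
  step 8. node 0  ⊔preds=⊤  new=⊤  old=4  +wl: 1,5
  step 9. node 2  ⊔preds=⊤  new=⊤  stable
  step 10. node 1  ⊔preds=⊤  new=⊤  old=2  +wl: 0
  step 11. node 5  ⊔preds=⊤  new=⊤  stable
  step 12. node 0  ⊔preds=⊤  new=⊤  stable

Least fixpoint reached:
  node 0: ⊤
  node 1: ⊤
  node 2: ⊤
  node 3: ⊤
  node 4: 0
  node 5: ⊤
  node 6: 5

⊤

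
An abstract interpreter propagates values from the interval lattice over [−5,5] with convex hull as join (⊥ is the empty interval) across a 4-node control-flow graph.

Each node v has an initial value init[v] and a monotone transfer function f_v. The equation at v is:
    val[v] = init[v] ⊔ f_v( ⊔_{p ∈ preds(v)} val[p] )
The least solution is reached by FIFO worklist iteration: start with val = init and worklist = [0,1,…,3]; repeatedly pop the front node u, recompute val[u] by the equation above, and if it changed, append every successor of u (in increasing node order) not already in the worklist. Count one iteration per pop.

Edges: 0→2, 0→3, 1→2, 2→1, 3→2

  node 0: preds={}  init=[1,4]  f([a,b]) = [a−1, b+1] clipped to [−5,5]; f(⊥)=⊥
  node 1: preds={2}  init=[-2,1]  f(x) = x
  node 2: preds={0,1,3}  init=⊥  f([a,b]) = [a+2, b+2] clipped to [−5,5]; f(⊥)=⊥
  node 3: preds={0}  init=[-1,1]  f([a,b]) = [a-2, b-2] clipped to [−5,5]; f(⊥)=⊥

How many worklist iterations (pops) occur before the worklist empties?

6

Trace (6 dequeues):
  [1] u=0 | in ⊥ | out [1,4] | ==
  [2] u=1 | in ⊥ | out [-2,1] | ==
  [3] u=2 | in [-2,4] | out [0,5] | prev ⊥ | push {1}
  [4] u=3 | in [1,4] | out [-1,2] | prev [-1,1] | push {2}
  [5] u=1 | in [0,5] | out [-2,5] | prev [-2,1] | push {}
  [6] u=2 | in [-2,5] | out [0,5] | ==

Converged values:
  [0] [1,4]
  [1] [-2,5]
  [2] [0,5]
  [3] [-1,2]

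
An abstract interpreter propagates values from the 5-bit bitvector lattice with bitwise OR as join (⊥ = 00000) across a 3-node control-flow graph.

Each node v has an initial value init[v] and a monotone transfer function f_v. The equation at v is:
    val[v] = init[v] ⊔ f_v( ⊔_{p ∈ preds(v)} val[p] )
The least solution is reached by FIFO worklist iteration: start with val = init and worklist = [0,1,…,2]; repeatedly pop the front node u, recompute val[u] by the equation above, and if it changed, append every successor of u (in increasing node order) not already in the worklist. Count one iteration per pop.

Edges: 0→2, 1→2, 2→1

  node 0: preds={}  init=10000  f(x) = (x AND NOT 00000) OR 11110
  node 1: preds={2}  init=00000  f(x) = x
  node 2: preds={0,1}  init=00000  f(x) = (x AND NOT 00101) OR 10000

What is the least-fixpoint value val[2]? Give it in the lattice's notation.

Trace (5 dequeues):
  [1] u=0 | in 00000 | out 11110 | prev 10000 | push {}
  [2] u=1 | in 00000 | out 00000 | ==
  [3] u=2 | in 11110 | out 11010 | prev 00000 | push {1}
  [4] u=1 | in 11010 | out 11010 | prev 00000 | push {2}
  [5] u=2 | in 11110 | out 11010 | ==

Converged values:
  [0] 11110
  [1] 11010
  [2] 11010

11010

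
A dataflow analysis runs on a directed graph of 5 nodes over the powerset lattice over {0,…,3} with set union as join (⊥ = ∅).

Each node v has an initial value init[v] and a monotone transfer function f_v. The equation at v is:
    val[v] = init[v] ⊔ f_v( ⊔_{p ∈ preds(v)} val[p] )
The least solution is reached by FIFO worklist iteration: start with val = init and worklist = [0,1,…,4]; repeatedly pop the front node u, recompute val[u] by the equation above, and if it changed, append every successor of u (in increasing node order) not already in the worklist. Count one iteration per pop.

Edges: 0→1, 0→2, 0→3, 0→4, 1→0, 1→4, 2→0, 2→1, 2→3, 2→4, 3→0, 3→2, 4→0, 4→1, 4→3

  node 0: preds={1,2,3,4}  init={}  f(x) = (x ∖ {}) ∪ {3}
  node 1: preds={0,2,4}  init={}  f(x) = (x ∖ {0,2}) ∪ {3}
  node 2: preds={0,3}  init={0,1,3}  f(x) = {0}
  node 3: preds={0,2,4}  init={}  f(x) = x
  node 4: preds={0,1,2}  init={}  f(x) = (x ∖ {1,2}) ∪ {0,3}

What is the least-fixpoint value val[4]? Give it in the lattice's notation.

{0,3}

Trace (9 dequeues):
  [1] u=0 | in {0,1,3} | out {0,1,3} | prev {} | push {}
  [2] u=1 | in {0,1,3} | out {1,3} | prev {} | push {0}
  [3] u=2 | in {0,1,3} | out {0,1,3} | ==
  [4] u=3 | in {0,1,3} | out {0,1,3} | prev {} | push {2}
  [5] u=4 | in {0,1,3} | out {0,3} | prev {} | push {1,3}
  [6] u=0 | in {0,1,3} | out {0,1,3} | ==
  [7] u=2 | in {0,1,3} | out {0,1,3} | ==
  [8] u=1 | in {0,1,3} | out {1,3} | ==
  [9] u=3 | in {0,1,3} | out {0,1,3} | ==

Converged values:
  [0] {0,1,3}
  [1] {1,3}
  [2] {0,1,3}
  [3] {0,1,3}
  [4] {0,3}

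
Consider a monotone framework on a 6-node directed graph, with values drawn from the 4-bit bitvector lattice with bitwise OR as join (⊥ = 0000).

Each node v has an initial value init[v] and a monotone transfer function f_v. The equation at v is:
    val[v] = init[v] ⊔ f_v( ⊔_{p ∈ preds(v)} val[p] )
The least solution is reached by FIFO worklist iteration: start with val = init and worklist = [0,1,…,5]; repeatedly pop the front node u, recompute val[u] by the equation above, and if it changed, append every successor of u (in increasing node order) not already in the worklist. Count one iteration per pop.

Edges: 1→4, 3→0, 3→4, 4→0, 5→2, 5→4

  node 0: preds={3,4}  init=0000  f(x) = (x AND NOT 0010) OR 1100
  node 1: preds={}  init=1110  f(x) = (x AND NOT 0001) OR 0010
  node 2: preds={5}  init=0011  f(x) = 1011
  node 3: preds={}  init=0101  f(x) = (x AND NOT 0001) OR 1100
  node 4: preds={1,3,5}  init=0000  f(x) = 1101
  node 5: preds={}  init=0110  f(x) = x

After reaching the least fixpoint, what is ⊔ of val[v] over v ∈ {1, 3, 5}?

1111

Iteration log — 7 steps:
  step 1. node 0  ⊔preds=0101  new=1101  old=0000  +wl: 
  step 2. node 1  ⊔preds=0000  new=1110  stable
  step 3. node 2  ⊔preds=0110  new=1011  old=0011  +wl: 
  step 4. node 3  ⊔preds=0000  new=1101  old=0101  +wl: 0
  step 5. node 4  ⊔preds=1111  new=1101  old=0000  +wl: 
  step 6. node 5  ⊔preds=0000  new=0110  stable
  step 7. node 0  ⊔preds=1101  new=1101  stable

Least fixpoint reached:
  node 0: 1101
  node 1: 1110
  node 2: 1011
  node 3: 1101
  node 4: 1101
  node 5: 0110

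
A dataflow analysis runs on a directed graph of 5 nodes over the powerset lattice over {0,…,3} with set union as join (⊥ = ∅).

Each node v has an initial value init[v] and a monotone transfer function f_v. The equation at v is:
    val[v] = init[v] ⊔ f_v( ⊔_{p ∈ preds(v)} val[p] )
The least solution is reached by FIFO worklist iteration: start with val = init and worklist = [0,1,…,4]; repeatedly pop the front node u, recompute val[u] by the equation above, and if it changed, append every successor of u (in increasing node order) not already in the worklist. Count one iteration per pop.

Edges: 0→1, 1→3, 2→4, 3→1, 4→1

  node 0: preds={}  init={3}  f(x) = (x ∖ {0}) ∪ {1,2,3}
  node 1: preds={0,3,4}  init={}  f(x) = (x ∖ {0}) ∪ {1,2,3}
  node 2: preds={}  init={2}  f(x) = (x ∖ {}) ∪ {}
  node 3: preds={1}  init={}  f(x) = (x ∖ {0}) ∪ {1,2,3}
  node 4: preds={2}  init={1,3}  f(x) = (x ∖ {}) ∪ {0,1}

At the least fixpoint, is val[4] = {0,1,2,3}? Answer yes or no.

Trace (6 dequeues):
  [1] u=0 | in {} | out {1,2,3} | prev {3} | push {}
  [2] u=1 | in {1,2,3} | out {1,2,3} | prev {} | push {}
  [3] u=2 | in {} | out {2} | ==
  [4] u=3 | in {1,2,3} | out {1,2,3} | prev {} | push {1}
  [5] u=4 | in {2} | out {0,1,2,3} | prev {1,3} | push {}
  [6] u=1 | in {0,1,2,3} | out {1,2,3} | ==

Converged values:
  [0] {1,2,3}
  [1] {1,2,3}
  [2] {2}
  [3] {1,2,3}
  [4] {0,1,2,3}

yes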